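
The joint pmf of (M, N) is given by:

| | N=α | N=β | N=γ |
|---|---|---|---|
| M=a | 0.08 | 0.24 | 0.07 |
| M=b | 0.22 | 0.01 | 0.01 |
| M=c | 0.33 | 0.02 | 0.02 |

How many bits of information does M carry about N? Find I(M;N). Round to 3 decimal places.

Marginals: p(M) = (0.3900, 0.2400, 0.3700), p(N) = (0.6300, 0.2700, 0.1000).
I(M;N) = H(M) + H(N) − H(M,N).
H(M) = 1.5547, H(N) = 1.2622, H(M,N) = 2.4212.
I(M;N) = 1.5547 + 1.2622 − 2.4212 = 0.396 bits.

0.396 bits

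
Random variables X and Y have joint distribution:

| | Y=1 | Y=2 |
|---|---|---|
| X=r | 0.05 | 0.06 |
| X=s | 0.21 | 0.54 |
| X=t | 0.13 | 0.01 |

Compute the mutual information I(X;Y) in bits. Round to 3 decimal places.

Marginals: p(X) = (0.1100, 0.7500, 0.1400), p(Y) = (0.3900, 0.6100).
I(X;Y) = Σ p(x,y)·log₂[p(x,y)/(p(x)p(y))].
  (r,1): 0.05·log₂(1.1655) = 0.0110
  (r,2): 0.06·log₂(0.8942) = -0.0097
  (s,1): 0.21·log₂(0.7179) = -0.1004
  (s,2): 0.54·log₂(1.1803) = 0.1292
  (t,1): 0.13·log₂(2.3810) = 0.1627
  (t,2): 0.01·log₂(0.1171) = -0.0309
Sum = 0.162 bits.

0.162 bits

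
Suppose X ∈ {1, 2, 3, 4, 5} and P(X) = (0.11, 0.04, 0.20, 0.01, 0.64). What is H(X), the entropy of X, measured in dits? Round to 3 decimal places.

H(X) = −Σ p·log₁₀ p.
  −(0.11)·log₁₀(0.11) = 0.1054
  −(0.04)·log₁₀(0.04) = 0.0559
  −(0.20)·log₁₀(0.20) = 0.1398
  −(0.01)·log₁₀(0.01) = 0.0200
  −(0.64)·log₁₀(0.64) = 0.1240
Sum: 0.1054 + 0.0559 + 0.1398 + 0.0200 + 0.1240 = 0.445 dits.

0.445 dits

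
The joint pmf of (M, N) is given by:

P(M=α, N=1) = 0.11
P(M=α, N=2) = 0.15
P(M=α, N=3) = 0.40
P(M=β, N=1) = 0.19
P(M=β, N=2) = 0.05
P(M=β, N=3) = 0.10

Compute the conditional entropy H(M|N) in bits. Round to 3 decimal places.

Marginals: p(M) = (0.6600, 0.3400), p(N) = (0.3000, 0.2000, 0.5000).
H(M|N) = Σ p(N) · H(M|N=·).
  N=1: p=0.3000, H(M|N=1) = 0.9481
  N=2: p=0.2000, H(M|N=2) = 0.8113
  N=3: p=0.5000, H(M|N=3) = 0.7219
Weighted sum = 0.808 bits.

0.808 bits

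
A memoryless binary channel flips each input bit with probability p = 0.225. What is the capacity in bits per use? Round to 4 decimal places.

Binary symmetric channel: C = 1 − h₂(ε) where h₂ is the binary entropy function.
h₂(0.225) = −0.225·log₂0.225 − 0.775·log₂0.775 = 0.7692.
C = 1 − 0.7692 = 0.2308 bits per channel use.

0.2308 bits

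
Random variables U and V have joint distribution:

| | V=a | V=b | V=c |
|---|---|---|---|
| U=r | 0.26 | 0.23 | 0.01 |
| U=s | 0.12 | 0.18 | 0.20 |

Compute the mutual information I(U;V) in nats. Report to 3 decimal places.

Marginals: p(U) = (0.5000, 0.5000), p(V) = (0.3800, 0.4100, 0.2100).
I(U;V) = Σ p(x,y)·ln[p(x,y)/(p(x)p(y))].
  (r,a): 0.26·ln(1.3684) = 0.0816
  (r,b): 0.23·ln(1.1220) = 0.0265
  (r,c): 0.01·ln(0.0952) = -0.0235
  (s,a): 0.12·ln(0.6316) = -0.0551
  (s,b): 0.18·ln(0.8780) = -0.0234
  (s,c): 0.20·ln(1.9048) = 0.1289
Sum = 0.135 nats.

0.135 nats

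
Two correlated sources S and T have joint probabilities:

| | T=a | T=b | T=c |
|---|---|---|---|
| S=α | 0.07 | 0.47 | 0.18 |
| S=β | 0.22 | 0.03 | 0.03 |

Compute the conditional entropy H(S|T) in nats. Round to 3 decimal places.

0.360 nats

Marginals: p(S) = (0.7200, 0.2800), p(T) = (0.2900, 0.5000, 0.2100).
H(S|T) = Σ p(T) · H(S|T=·).
  T=a: p=0.2900, H(S|T=a) = 0.5527
  T=b: p=0.5000, H(S|T=b) = 0.2270
  T=c: p=0.2100, H(S|T=c) = 0.4101
Weighted sum = 0.360 nats.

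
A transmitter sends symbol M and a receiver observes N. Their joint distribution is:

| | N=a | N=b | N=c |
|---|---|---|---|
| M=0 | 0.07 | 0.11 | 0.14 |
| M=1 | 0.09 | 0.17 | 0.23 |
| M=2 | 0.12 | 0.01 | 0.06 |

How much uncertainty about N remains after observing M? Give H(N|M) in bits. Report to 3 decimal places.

Chain rule: H(N|M) = H(M,N) − H(M).
Marginals: p(M) = (0.3200, 0.4900, 0.1900), p(N) = (0.2800, 0.2900, 0.4300).
H(M,N) = 2.9279 bits; H(M) = 1.4855 bits.
H(N|M) = 2.9279 − 1.4855 = 1.442 bits.

1.442 bits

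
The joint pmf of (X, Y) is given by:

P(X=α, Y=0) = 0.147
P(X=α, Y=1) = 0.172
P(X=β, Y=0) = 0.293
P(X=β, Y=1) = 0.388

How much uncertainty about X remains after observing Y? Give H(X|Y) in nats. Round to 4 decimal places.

Chain rule: H(X|Y) = H(X,Y) − H(Y).
Marginals: p(X) = (0.3190, 0.6810), p(Y) = (0.4400, 0.5600).
H(X,Y) = 1.3116 nats; H(Y) = 0.6859 nats.
H(X|Y) = 1.3116 − 0.6859 = 0.6257 nats.

0.6257 nats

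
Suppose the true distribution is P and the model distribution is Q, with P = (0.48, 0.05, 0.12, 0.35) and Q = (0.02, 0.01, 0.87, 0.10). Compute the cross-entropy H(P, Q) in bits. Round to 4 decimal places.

H(P,Q) = −Σ p·log₂ q.
  −0.48·log₂(0.02) = 2.70905
  −0.05·log₂(0.01) = 0.33219
  −0.12·log₂(0.87) = 0.02411
  −0.35·log₂(0.10) = 1.16267
H(P,Q) = 4.2280 bits.

4.2280 bits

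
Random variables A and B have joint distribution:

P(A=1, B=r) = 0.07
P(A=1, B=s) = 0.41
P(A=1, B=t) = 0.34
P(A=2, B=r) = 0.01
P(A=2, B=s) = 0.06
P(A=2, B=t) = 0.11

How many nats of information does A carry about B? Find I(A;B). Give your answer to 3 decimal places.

0.011 nats

Marginals: p(A) = (0.8200, 0.1800), p(B) = (0.0800, 0.4700, 0.4500).
I(A;B) = H(A) + H(B) − H(A,B).
H(A) = 0.4714, H(B) = 0.9162, H(A,B) = 1.3762.
I(A;B) = 0.4714 + 0.9162 − 1.3762 = 0.011 nats.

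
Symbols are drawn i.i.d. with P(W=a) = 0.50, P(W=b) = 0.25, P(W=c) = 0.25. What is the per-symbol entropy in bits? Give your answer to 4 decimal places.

1.5000 bits

H(W) = −Σ p·log₂ p.
  −(0.50)·log₂(0.50) = 0.50000
  −(0.25)·log₂(0.25) = 0.50000
  −(0.25)·log₂(0.25) = 0.50000
Sum: 0.50000 + 0.50000 + 0.50000 = 1.5000 bits.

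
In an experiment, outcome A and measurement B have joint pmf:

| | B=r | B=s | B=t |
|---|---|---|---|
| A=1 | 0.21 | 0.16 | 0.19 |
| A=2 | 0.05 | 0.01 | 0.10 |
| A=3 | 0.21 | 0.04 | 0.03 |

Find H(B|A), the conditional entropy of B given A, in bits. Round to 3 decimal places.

1.370 bits

Marginals: p(A) = (0.5600, 0.1600, 0.2800), p(B) = (0.4700, 0.2100, 0.3200).
H(B|A) = Σ p(A) · H(B|A=·).
  A=1: p=0.5600, H(B|A=1) = 1.5761
  A=2: p=0.1600, H(B|A=2) = 1.1982
  A=3: p=0.2800, H(B|A=3) = 1.0576
Weighted sum = 1.370 bits.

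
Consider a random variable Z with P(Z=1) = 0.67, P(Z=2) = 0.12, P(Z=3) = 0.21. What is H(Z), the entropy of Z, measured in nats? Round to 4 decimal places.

H(Z) = −Σ p·ln p.
  −(0.67)·ln(0.67) = 0.26832
  −(0.12)·ln(0.12) = 0.25443
  −(0.21)·ln(0.21) = 0.32774
Sum: 0.26832 + 0.25443 + 0.32774 = 0.8505 nats.

0.8505 nats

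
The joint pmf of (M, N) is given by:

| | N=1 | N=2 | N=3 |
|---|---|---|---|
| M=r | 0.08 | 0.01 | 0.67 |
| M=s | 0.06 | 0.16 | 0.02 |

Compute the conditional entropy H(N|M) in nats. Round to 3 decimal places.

0.506 nats

Marginals: p(M) = (0.7600, 0.2400), p(N) = (0.1400, 0.1700, 0.6900).
H(N|M) = Σ p(M) · H(N|M=·).
  M=r: p=0.7600, H(N|M=r) = 0.4051
  M=s: p=0.2400, H(N|M=s) = 0.8240
Weighted sum = 0.506 nats.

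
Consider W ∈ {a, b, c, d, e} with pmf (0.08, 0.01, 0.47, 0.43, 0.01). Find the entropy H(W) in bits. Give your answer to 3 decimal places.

1.460 bits

H(W) = −Σ p·log₂ p.
  −(0.08)·log₂(0.08) = 0.2915
  −(0.01)·log₂(0.01) = 0.0664
  −(0.47)·log₂(0.47) = 0.5120
  −(0.43)·log₂(0.43) = 0.5236
  −(0.01)·log₂(0.01) = 0.0664
Sum: 0.2915 + 0.0664 + 0.5120 + 0.5236 + 0.0664 = 1.460 bits.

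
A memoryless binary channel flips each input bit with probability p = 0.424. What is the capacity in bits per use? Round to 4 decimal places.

Binary symmetric channel: C = 1 − h₂(ε) where h₂ is the binary entropy function.
h₂(0.424) = −0.424·log₂0.424 − 0.576·log₂0.576 = 0.9833.
C = 1 − 0.9833 = 0.0167 bits per channel use.

0.0167 bits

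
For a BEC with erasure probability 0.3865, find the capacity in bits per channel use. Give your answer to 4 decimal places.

0.6135 bits

Binary erasure channel: capacity C = 1 − ε.
C = 1 − 0.3865 = 0.6135 bits per channel use.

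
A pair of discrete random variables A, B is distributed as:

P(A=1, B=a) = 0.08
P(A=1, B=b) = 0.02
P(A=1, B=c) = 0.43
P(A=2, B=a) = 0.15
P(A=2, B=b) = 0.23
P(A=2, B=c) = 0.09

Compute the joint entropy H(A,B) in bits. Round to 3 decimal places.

2.139 bits

H(A,B) = −Σ p(x,y)·log₂ p(x,y) over all 6 cells.
  cell (1,a): −0.08·log₂0.08 = 0.2915
  cell (1,b): −0.02·log₂0.02 = 0.1129
  cell (1,c): −0.43·log₂0.43 = 0.5236
  cell (2,a): −0.15·log₂0.15 = 0.4105
  cell (2,b): −0.23·log₂0.23 = 0.4877
  cell (2,c): −0.09·log₂0.09 = 0.3127
Sum = 2.139 bits.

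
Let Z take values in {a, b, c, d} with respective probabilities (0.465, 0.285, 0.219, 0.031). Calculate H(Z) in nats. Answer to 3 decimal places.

1.154 nats

H(Z) = −Σ p·ln p.
  −(0.465)·ln(0.465) = 0.3561
  −(0.285)·ln(0.285) = 0.3578
  −(0.219)·ln(0.219) = 0.3326
  −(0.031)·ln(0.031) = 0.1077
Sum: 0.3561 + 0.3578 + 0.3326 + 0.1077 = 1.154 nats.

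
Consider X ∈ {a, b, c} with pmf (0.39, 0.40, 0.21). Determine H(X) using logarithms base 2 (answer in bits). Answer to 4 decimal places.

1.5314 bits

H(X) = −Σ p·log₂ p.
  −(0.39)·log₂(0.39) = 0.52980
  −(0.40)·log₂(0.40) = 0.52877
  −(0.21)·log₂(0.21) = 0.47282
Sum: 0.52980 + 0.52877 + 0.47282 = 1.5314 bits.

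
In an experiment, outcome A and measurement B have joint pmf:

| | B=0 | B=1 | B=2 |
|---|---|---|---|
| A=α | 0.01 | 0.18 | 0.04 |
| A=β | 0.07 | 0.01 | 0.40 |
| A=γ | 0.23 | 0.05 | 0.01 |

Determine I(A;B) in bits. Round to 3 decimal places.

0.719 bits

Marginals: p(A) = (0.2300, 0.4800, 0.2900), p(B) = (0.3100, 0.2400, 0.4500).
I(A;B) = H(A) + H(B) − H(A,B).
H(A) = 1.5138, H(B) = 1.5363, H(A,B) = 2.3315.
I(A;B) = 1.5138 + 1.5363 − 2.3315 = 0.719 bits.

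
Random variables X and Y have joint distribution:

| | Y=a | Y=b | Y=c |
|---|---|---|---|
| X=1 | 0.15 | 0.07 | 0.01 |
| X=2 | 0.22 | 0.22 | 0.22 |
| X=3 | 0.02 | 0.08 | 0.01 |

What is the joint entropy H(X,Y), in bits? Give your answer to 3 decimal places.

H(X,Y) = −Σ p(x,y)·log₂ p(x,y) over all 9 cells.
  cell (1,a): −0.15·log₂0.15 = 0.4105
  cell (1,b): −0.07·log₂0.07 = 0.2686
  cell (1,c): −0.01·log₂0.01 = 0.0664
  cell (2,a): −0.22·log₂0.22 = 0.4806
  cell (2,b): −0.22·log₂0.22 = 0.4806
  cell (2,c): −0.22·log₂0.22 = 0.4806
  cell (3,a): −0.02·log₂0.02 = 0.1129
  cell (3,b): −0.08·log₂0.08 = 0.2915
  cell (3,c): −0.01·log₂0.01 = 0.0664
Sum = 2.658 bits.

2.658 bits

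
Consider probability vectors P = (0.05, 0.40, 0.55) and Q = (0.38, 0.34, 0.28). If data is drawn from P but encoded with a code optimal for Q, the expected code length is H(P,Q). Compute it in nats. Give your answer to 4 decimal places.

1.1800 nats

H(P,Q) = −Σ p·ln q.
  −0.05·ln(0.38) = 0.04838
  −0.40·ln(0.34) = 0.43152
  −0.55·ln(0.28) = 0.70013
H(P,Q) = 1.1800 nats.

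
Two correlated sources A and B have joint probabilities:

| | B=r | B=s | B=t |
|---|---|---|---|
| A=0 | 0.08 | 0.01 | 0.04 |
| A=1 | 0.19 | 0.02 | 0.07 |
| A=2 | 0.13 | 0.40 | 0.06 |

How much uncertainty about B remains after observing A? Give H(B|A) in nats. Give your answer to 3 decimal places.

Marginals: p(A) = (0.1300, 0.2800, 0.5900), p(B) = (0.4000, 0.4300, 0.1700).
H(B|A) = Σ p(A) · H(B|A=·).
  A=0: p=0.1300, H(B|A=0) = 0.8587
  A=1: p=0.2800, H(B|A=1) = 0.7982
  A=2: p=0.5900, H(B|A=2) = 0.8292
Weighted sum = 0.824 nats.

0.824 nats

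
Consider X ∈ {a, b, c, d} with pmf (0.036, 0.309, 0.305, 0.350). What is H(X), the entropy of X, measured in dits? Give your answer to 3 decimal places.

0.526 dits

H(X) = −Σ p·log₁₀ p.
  −(0.036)·log₁₀(0.036) = 0.0520
  −(0.309)·log₁₀(0.309) = 0.1576
  −(0.305)·log₁₀(0.305) = 0.1573
  −(0.350)·log₁₀(0.350) = 0.1596
Sum: 0.0520 + 0.1576 + 0.1573 + 0.1596 = 0.526 dits.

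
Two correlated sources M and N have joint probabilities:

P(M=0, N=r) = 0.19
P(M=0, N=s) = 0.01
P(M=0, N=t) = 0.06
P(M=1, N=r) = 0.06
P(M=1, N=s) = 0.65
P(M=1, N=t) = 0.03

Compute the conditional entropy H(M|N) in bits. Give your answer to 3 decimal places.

0.356 bits

Marginals: p(M) = (0.2600, 0.7400), p(N) = (0.2500, 0.6600, 0.0900).
H(M|N) = Σ p(N) · H(M|N=·).
  N=r: p=0.2500, H(M|N=r) = 0.7950
  N=s: p=0.6600, H(M|N=s) = 0.1133
  N=t: p=0.0900, H(M|N=t) = 0.9183
Weighted sum = 0.356 bits.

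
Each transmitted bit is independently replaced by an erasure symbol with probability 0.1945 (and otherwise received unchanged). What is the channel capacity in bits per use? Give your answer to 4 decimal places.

Binary erasure channel: capacity C = 1 − ε.
C = 1 − 0.1945 = 0.8055 bits per channel use.

0.8055 bits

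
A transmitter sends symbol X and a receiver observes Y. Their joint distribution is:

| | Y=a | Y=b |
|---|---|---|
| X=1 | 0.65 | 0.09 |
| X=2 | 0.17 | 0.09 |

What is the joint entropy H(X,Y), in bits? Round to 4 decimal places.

1.4639 bits

H(X,Y) = −Σ p(x,y)·log₂ p(x,y) over all 4 cells.
  cell (1,a): −0.65·log₂0.65 = 0.40397
  cell (1,b): −0.09·log₂0.09 = 0.31265
  cell (2,a): −0.17·log₂0.17 = 0.43459
  cell (2,b): −0.09·log₂0.09 = 0.31265
Sum = 1.4639 bits.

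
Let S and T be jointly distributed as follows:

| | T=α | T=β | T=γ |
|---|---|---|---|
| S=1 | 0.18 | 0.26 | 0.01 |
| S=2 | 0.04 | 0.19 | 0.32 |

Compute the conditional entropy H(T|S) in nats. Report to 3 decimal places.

Chain rule: H(T|S) = H(S,T) − H(S).
Marginals: p(S) = (0.4500, 0.5500), p(T) = (0.2200, 0.4500, 0.3300).
H(S,T) = 1.5139 nats; H(S) = 0.6881 nats.
H(T|S) = 1.5139 − 0.6881 = 0.826 nats.

0.826 nats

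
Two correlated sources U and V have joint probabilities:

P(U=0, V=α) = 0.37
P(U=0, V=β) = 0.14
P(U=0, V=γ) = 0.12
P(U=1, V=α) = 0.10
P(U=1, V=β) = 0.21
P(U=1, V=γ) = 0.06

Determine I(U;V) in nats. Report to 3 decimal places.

0.066 nats

Marginals: p(U) = (0.6300, 0.3700), p(V) = (0.4700, 0.3500, 0.1800).
I(U;V) = H(U) + H(V) − H(U,V).
H(U) = 0.6590, H(V) = 1.0310, H(U,V) = 1.6244.
I(U;V) = 0.6590 + 1.0310 − 1.6244 = 0.066 nats.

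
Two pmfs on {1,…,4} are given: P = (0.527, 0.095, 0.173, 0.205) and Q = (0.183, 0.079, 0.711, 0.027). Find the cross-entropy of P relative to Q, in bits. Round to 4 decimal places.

2.7924 bits

H(P,Q) = −Σ p·log₂ q.
  −0.527·log₂(0.183) = 1.29119
  −0.095·log₂(0.079) = 0.34789
  −0.173·log₂(0.711) = 0.08513
  −0.205·log₂(0.027) = 1.06823
H(P,Q) = 2.7924 bits.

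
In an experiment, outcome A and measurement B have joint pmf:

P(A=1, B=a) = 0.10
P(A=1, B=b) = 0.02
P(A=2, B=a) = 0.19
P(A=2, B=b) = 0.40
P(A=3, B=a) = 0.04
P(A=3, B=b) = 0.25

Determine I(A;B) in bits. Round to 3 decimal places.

Marginals: p(A) = (0.1200, 0.5900, 0.2900), p(B) = (0.3300, 0.6700).
I(A;B) = Σ p(x,y)·log₂[p(x,y)/(p(x)p(y))].
  (1,a): 0.10·log₂(2.5253) = 0.1336
  (1,b): 0.02·log₂(0.2488) = -0.0401
  (2,a): 0.19·log₂(0.9759) = -0.0067
  (2,b): 0.40·log₂(1.0119) = 0.0068
  (3,a): 0.04·log₂(0.4180) = -0.0503
  (3,b): 0.25·log₂(1.2867) = 0.0909
Sum = 0.134 bits.

0.134 bits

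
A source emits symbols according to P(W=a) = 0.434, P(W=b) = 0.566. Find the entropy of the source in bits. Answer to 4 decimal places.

H(W) = −Σ p·log₂ p.
  −(0.434)·log₂(0.434) = 0.52264
  −(0.566)·log₂(0.566) = 0.46476
Sum: 0.52264 + 0.46476 = 0.9874 bits.

0.9874 bits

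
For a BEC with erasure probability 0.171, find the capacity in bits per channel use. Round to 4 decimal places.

0.8290 bits

Binary erasure channel: capacity C = 1 − ε.
C = 1 − 0.171 = 0.8290 bits per channel use.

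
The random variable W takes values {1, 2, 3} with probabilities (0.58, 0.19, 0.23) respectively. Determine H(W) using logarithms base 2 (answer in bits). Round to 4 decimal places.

H(W) = −Σ p·log₂ p.
  −(0.58)·log₂(0.58) = 0.45581
  −(0.19)·log₂(0.19) = 0.45523
  −(0.23)·log₂(0.23) = 0.48767
Sum: 0.45581 + 0.45523 + 0.48767 = 1.3987 bits.

1.3987 bits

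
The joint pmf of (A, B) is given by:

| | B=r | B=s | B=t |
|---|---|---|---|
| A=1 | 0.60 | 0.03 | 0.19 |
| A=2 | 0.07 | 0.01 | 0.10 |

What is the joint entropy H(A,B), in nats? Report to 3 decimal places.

H(A,B) = −Σ p(x,y)·ln p(x,y) over all 6 cells.
  cell (1,r): −0.60·ln0.60 = 0.3065
  cell (1,s): −0.03·ln0.03 = 0.1052
  cell (1,t): −0.19·ln0.19 = 0.3155
  cell (2,r): −0.07·ln0.07 = 0.1861
  cell (2,s): −0.01·ln0.01 = 0.0461
  cell (2,t): −0.10·ln0.10 = 0.2303
Sum = 1.190 nats.

1.190 nats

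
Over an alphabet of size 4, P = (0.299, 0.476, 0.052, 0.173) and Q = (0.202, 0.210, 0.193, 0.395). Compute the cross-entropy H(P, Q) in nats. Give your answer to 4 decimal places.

H(P,Q) = −Σ p·ln q.
  −0.299·ln(0.202) = 0.47825
  −0.476·ln(0.210) = 0.74287
  −0.052·ln(0.193) = 0.08554
  −0.173·ln(0.395) = 0.16069
H(P,Q) = 1.4674 nats.

1.4674 nats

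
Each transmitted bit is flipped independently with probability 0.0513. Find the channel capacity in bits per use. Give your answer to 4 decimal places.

Binary symmetric channel: C = 1 − h₂(ε) where h₂ is the binary entropy function.
h₂(0.0513) = −0.0513·log₂0.0513 − 0.9487·log₂0.9487 = 0.2919.
C = 1 − 0.2919 = 0.7081 bits per channel use.

0.7081 bits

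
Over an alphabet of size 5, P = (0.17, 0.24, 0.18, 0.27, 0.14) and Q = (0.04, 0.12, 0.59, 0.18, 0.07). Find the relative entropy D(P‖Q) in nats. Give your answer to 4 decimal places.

D(P‖Q) = Σ p·ln(p/q).
  0.17·ln(0.17/0.04) = 0.24598
  0.24·ln(0.24/0.12) = 0.16636
  0.18·ln(0.18/0.59) = -0.21369
  0.27·ln(0.27/0.18) = 0.10948
  0.14·ln(0.14/0.07) = 0.09704
D(P‖Q) = 0.4052 nats.

0.4052 nats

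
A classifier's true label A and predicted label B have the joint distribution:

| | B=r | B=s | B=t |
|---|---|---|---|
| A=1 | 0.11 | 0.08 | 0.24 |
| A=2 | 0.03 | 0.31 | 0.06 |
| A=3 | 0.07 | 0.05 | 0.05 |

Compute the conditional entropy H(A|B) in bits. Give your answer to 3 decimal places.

Marginals: p(A) = (0.4300, 0.4000, 0.1700), p(B) = (0.2100, 0.4400, 0.3500).
H(A|B) = Σ p(B) · H(A|B=·).
  B=r: p=0.2100, H(A|B=r) = 1.4180
  B=s: p=0.4400, H(A|B=s) = 1.1597
  B=t: p=0.3500, H(A|B=t) = 1.2105
Weighted sum = 1.232 bits.

1.232 bits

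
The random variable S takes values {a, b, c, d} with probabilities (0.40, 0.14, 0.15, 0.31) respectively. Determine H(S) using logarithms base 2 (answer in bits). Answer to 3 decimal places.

H(S) = −Σ p·log₂ p.
  −(0.40)·log₂(0.40) = 0.5288
  −(0.14)·log₂(0.14) = 0.3971
  −(0.15)·log₂(0.15) = 0.4105
  −(0.31)·log₂(0.31) = 0.5238
Sum: 0.5288 + 0.3971 + 0.4105 + 0.5238 = 1.860 bits.

1.860 bits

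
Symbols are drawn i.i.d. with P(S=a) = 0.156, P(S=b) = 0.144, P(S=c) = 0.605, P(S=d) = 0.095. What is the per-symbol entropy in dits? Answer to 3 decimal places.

0.476 dits

H(S) = −Σ p·log₁₀ p.
  −(0.156)·log₁₀(0.156) = 0.1259
  −(0.144)·log₁₀(0.144) = 0.1212
  −(0.605)·log₁₀(0.605) = 0.1320
  −(0.095)·log₁₀(0.095) = 0.0971
Sum: 0.1259 + 0.1212 + 0.1320 + 0.0971 = 0.476 dits.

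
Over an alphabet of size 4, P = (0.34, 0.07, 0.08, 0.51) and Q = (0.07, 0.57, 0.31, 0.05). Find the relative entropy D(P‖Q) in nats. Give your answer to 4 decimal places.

D(P‖Q) = Σ p·ln(p/q).
  0.34·ln(0.34/0.07) = 0.53735
  0.07·ln(0.07/0.57) = -0.14680
  0.08·ln(0.08/0.31) = -0.10836
  0.51·ln(0.51/0.05) = 1.18442
D(P‖Q) = 1.4666 nats.

1.4666 nats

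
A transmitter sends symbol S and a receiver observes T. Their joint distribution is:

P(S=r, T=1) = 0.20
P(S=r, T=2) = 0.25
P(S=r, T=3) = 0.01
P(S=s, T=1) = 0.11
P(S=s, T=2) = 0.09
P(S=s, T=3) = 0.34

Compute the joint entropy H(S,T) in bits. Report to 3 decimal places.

2.223 bits

H(S,T) = −Σ p(x,y)·log₂ p(x,y) over all 6 cells.
  cell (r,1): −0.20·log₂0.20 = 0.4644
  cell (r,2): −0.25·log₂0.25 = 0.5000
  cell (r,3): −0.01·log₂0.01 = 0.0664
  cell (s,1): −0.11·log₂0.11 = 0.3503
  cell (s,2): −0.09·log₂0.09 = 0.3127
  cell (s,3): −0.34·log₂0.34 = 0.5292
Sum = 2.223 bits.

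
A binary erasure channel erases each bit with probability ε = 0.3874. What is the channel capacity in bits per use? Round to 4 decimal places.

Binary erasure channel: capacity C = 1 − ε.
C = 1 − 0.3874 = 0.6126 bits per channel use.

0.6126 bits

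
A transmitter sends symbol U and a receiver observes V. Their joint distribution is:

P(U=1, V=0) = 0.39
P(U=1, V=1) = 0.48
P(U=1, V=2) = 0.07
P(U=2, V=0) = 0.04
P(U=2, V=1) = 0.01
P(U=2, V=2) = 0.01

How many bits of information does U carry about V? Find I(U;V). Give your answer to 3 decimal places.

0.022 bits

Marginals: p(U) = (0.9400, 0.0600), p(V) = (0.4300, 0.4900, 0.0800).
I(U;V) = Σ p(x,y)·log₂[p(x,y)/(p(x)p(y))].
  (1,0): 0.39·log₂(0.9649) = -0.0201
  (1,1): 0.48·log₂(1.0421) = 0.0286
  (1,2): 0.07·log₂(0.9309) = -0.0072
  (2,0): 0.04·log₂(1.5504) = 0.0253
  (2,1): 0.01·log₂(0.3401) = -0.0156
  (2,2): 0.01·log₂(2.0833) = 0.0106
Sum = 0.022 bits.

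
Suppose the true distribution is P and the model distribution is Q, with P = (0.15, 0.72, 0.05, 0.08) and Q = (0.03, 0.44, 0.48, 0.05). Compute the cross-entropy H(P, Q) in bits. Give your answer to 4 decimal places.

2.0103 bits

H(P,Q) = −Σ p·log₂ q.
  −0.15·log₂(0.03) = 0.75883
  −0.72·log₂(0.44) = 0.85279
  −0.05·log₂(0.48) = 0.05294
  −0.08·log₂(0.05) = 0.34575
H(P,Q) = 2.0103 bits.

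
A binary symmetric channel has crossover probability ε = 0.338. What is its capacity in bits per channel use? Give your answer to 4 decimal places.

Binary symmetric channel: C = 1 − h₂(ε) where h₂ is the binary entropy function.
h₂(0.338) = −0.338·log₂0.338 − 0.662·log₂0.662 = 0.9229.
C = 1 − 0.9229 = 0.0771 bits per channel use.

0.0771 bits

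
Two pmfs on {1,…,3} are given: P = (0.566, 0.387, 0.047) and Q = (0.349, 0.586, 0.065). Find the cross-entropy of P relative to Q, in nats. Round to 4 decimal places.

0.9311 nats

H(P,Q) = −Σ p·ln q.
  −0.566·ln(0.349) = 0.59582
  −0.387·ln(0.586) = 0.20683
  −0.047·ln(0.065) = 0.12847
H(P,Q) = 0.9311 nats.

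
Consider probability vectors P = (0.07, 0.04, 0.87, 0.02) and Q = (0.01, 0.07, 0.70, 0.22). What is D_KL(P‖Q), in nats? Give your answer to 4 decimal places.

D(P‖Q) = Σ p·ln(p/q).
  0.07·ln(0.07/0.01) = 0.13621
  0.04·ln(0.04/0.07) = -0.02238
  0.87·ln(0.87/0.70) = 0.18915
  0.02·ln(0.02/0.22) = -0.04796
D(P‖Q) = 0.2550 nats.

0.2550 nats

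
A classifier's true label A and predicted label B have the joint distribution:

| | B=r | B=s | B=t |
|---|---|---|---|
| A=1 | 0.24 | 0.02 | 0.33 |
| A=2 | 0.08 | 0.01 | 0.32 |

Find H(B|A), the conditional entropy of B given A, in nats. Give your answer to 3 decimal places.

0.722 nats

Chain rule: H(B|A) = H(A,B) − H(A).
Marginals: p(A) = (0.5900, 0.4100), p(B) = (0.3200, 0.0300, 0.6500).
H(A,B) = 1.3993 nats; H(A) = 0.6769 nats.
H(B|A) = 1.3993 − 0.6769 = 0.722 nats.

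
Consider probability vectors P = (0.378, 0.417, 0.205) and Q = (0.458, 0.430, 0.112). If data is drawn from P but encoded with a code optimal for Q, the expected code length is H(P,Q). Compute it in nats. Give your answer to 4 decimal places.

H(P,Q) = −Σ p·ln q.
  −0.378·ln(0.458) = 0.29517
  −0.417·ln(0.430) = 0.35194
  −0.205·ln(0.112) = 0.44880
H(P,Q) = 1.0959 nats.

1.0959 nats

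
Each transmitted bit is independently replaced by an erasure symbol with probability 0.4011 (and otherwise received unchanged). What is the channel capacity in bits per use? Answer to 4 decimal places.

0.5989 bits

Binary erasure channel: capacity C = 1 − ε.
C = 1 − 0.4011 = 0.5989 bits per channel use.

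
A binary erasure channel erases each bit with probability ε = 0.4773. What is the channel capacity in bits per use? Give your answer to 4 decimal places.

0.5227 bits

Binary erasure channel: capacity C = 1 − ε.
C = 1 − 0.4773 = 0.5227 bits per channel use.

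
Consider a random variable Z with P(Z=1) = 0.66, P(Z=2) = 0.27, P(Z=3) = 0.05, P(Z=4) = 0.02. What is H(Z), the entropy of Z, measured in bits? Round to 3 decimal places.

H(Z) = −Σ p·log₂ p.
  −(0.66)·log₂(0.66) = 0.3956
  −(0.27)·log₂(0.27) = 0.5100
  −(0.05)·log₂(0.05) = 0.2161
  −(0.02)·log₂(0.02) = 0.1129
Sum: 0.3956 + 0.5100 + 0.2161 + 0.1129 = 1.235 bits.

1.235 bits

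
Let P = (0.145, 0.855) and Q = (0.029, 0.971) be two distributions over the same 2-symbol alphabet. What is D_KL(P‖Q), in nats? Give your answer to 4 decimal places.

D(P‖Q) = Σ p·ln(p/q).
  0.145·ln(0.145/0.029) = 0.23337
  0.855·ln(0.855/0.971) = -0.10878
D(P‖Q) = 0.1246 nats.

0.1246 nats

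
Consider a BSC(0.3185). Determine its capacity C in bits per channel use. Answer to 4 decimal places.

0.0973 bits

Binary symmetric channel: C = 1 − h₂(ε) where h₂ is the binary entropy function.
h₂(0.3185) = −0.3185·log₂0.3185 − 0.6815·log₂0.6815 = 0.9027.
C = 1 − 0.9027 = 0.0973 bits per channel use.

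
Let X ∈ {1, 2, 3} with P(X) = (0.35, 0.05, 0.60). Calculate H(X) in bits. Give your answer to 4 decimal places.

1.1884 bits

H(X) = −Σ p·log₂ p.
  −(0.35)·log₂(0.35) = 0.53010
  −(0.05)·log₂(0.05) = 0.21610
  −(0.60)·log₂(0.60) = 0.44218
Sum: 0.53010 + 0.21610 + 0.44218 = 1.1884 bits.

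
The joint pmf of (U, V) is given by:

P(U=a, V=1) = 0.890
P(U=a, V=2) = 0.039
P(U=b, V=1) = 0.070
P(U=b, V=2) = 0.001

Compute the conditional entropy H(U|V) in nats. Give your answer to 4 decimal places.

Chain rule: H(U|V) = H(U,V) − H(V).
Marginals: p(U) = (0.9290, 0.0710), p(V) = (0.9600, 0.0400).
H(U,V) = 0.4233 nats; H(V) = 0.1679 nats.
H(U|V) = 0.4233 − 0.1679 = 0.2554 nats.

0.2554 nats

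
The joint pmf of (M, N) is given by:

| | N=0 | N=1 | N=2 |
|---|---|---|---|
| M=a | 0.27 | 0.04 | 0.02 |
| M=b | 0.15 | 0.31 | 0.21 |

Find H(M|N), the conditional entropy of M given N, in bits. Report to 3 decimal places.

Chain rule: H(M|N) = H(M,N) − H(N).
Marginals: p(M) = (0.3300, 0.6700), p(N) = (0.4200, 0.3500, 0.2300).
H(M,N) = 2.2158 bits; H(N) = 1.5434 bits.
H(M|N) = 2.2158 − 1.5434 = 0.672 bits.

0.672 bits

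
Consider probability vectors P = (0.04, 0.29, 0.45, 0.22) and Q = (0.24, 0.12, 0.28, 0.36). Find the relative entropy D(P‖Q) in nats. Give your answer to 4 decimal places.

D(P‖Q) = Σ p·ln(p/q).
  0.04·ln(0.04/0.24) = -0.07167
  0.29·ln(0.29/0.12) = 0.25589
  0.45·ln(0.45/0.28) = 0.21351
  0.22·ln(0.22/0.36) = -0.10834
D(P‖Q) = 0.2894 nats.

0.2894 nats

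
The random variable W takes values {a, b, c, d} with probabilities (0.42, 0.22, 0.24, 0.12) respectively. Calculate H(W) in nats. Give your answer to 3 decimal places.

1.294 nats

H(W) = −Σ p·ln p.
  −(0.42)·ln(0.42) = 0.3644
  −(0.22)·ln(0.22) = 0.3331
  −(0.24)·ln(0.24) = 0.3425
  −(0.12)·ln(0.12) = 0.2544
Sum: 0.3644 + 0.3331 + 0.3425 + 0.2544 = 1.294 nats.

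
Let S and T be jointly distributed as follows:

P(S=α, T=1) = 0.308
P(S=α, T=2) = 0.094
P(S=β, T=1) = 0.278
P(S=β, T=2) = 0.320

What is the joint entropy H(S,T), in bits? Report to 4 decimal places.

1.8834 bits

H(S,T) = −Σ p(x,y)·log₂ p(x,y) over all 4 cells.
  cell (α,1): −0.308·log₂0.308 = 0.52329
  cell (α,2): −0.094·log₂0.094 = 0.32065
  cell (β,1): −0.278·log₂0.278 = 0.51342
  cell (β,2): −0.320·log₂0.320 = 0.52603
Sum = 1.8834 bits.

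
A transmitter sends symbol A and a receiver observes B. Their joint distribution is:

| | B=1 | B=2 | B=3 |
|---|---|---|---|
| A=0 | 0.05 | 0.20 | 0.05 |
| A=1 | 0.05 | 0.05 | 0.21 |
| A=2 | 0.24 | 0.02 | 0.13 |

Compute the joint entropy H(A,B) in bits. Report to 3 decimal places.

2.791 bits

H(A,B) = −Σ p(x,y)·log₂ p(x,y) over all 9 cells.
  cell (0,1): −0.05·log₂0.05 = 0.2161
  cell (0,2): −0.20·log₂0.20 = 0.4644
  cell (0,3): −0.05·log₂0.05 = 0.2161
  cell (1,1): −0.05·log₂0.05 = 0.2161
  cell (1,2): −0.05·log₂0.05 = 0.2161
  cell (1,3): −0.21·log₂0.21 = 0.4728
  cell (2,1): −0.24·log₂0.24 = 0.4941
  cell (2,2): −0.02·log₂0.02 = 0.1129
  cell (2,3): −0.13·log₂0.13 = 0.3826
Sum = 2.791 bits.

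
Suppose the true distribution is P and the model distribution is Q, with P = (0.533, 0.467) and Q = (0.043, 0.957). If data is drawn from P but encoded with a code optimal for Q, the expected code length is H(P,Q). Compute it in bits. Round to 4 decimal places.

2.4492 bits

H(P,Q) = −Σ p·log₂ q.
  −0.533·log₂(0.043) = 2.41956
  −0.467·log₂(0.957) = 0.02961
H(P,Q) = 2.4492 bits.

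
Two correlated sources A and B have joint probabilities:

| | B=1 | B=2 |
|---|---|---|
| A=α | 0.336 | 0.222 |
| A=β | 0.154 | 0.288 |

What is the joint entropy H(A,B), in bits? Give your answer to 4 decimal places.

H(A,B) = −Σ p(x,y)·log₂ p(x,y) over all 4 cells.
  cell (α,1): −0.336·log₂0.336 = 0.52868
  cell (α,2): −0.222·log₂0.222 = 0.48204
  cell (β,1): −0.154·log₂0.154 = 0.41565
  cell (β,2): −0.288·log₂0.288 = 0.51721
Sum = 1.9436 bits.

1.9436 bits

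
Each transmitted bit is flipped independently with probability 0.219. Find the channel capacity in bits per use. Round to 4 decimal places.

Binary symmetric channel: C = 1 − h₂(ε) where h₂ is the binary entropy function.
h₂(0.219) = −0.219·log₂0.219 − 0.781·log₂0.781 = 0.7583.
C = 1 − 0.7583 = 0.2417 bits per channel use.

0.2417 bits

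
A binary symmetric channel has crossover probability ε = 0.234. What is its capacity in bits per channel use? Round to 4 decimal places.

0.2151 bits

Binary symmetric channel: C = 1 − h₂(ε) where h₂ is the binary entropy function.
h₂(0.234) = −0.234·log₂0.234 − 0.766·log₂0.766 = 0.7849.
C = 1 − 0.7849 = 0.2151 bits per channel use.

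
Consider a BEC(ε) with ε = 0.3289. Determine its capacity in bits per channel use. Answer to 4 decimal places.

0.6711 bits

Binary erasure channel: capacity C = 1 − ε.
C = 1 − 0.3289 = 0.6711 bits per channel use.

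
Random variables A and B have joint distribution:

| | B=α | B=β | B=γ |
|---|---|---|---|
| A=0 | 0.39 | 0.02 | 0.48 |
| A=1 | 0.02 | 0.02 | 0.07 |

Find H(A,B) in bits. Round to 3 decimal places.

1.645 bits

H(A,B) = −Σ p(x,y)·log₂ p(x,y) over all 6 cells.
  cell (0,α): −0.39·log₂0.39 = 0.5298
  cell (0,β): −0.02·log₂0.02 = 0.1129
  cell (0,γ): −0.48·log₂0.48 = 0.5083
  cell (1,α): −0.02·log₂0.02 = 0.1129
  cell (1,β): −0.02·log₂0.02 = 0.1129
  cell (1,γ): −0.07·log₂0.07 = 0.2686
Sum = 1.645 bits.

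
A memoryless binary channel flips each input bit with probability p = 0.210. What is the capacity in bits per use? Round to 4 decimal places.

0.2585 bits

Binary symmetric channel: C = 1 − h₂(ε) where h₂ is the binary entropy function.
h₂(0.210) = −0.210·log₂0.210 − 0.790·log₂0.790 = 0.7415.
C = 1 − 0.7415 = 0.2585 bits per channel use.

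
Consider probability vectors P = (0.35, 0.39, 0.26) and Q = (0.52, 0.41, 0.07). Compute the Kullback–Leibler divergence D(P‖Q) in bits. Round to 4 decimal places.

D(P‖Q) = Σ p·log₂(p/q).
  0.35·log₂(0.35/0.52) = -0.19990
  0.39·log₂(0.39/0.41) = -0.02814
  0.26·log₂(0.26/0.07) = 0.49220
D(P‖Q) = 0.2642 bits.

0.2642 bits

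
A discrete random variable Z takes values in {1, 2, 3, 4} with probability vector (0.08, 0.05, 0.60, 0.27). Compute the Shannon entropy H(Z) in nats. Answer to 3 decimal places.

H(Z) = −Σ p·ln p.
  −(0.08)·ln(0.08) = 0.2021
  −(0.05)·ln(0.05) = 0.1498
  −(0.60)·ln(0.60) = 0.3065
  −(0.27)·ln(0.27) = 0.3535
Sum: 0.2021 + 0.1498 + 0.3065 + 0.3535 = 1.012 nats.

1.012 nats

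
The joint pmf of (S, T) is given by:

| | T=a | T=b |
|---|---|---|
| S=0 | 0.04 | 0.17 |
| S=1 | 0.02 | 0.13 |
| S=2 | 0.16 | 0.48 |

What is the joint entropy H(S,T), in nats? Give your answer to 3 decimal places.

H(S,T) = −Σ p(x,y)·ln p(x,y) over all 6 cells.
  cell (0,a): −0.04·ln0.04 = 0.1288
  cell (0,b): −0.17·ln0.17 = 0.3012
  cell (1,a): −0.02·ln0.02 = 0.0782
  cell (1,b): −0.13·ln0.13 = 0.2652
  cell (2,a): −0.16·ln0.16 = 0.2932
  cell (2,b): −0.48·ln0.48 = 0.3523
Sum = 1.419 nats.

1.419 nats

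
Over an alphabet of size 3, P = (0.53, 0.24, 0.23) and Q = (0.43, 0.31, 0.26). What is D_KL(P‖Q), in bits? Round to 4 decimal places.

D(P‖Q) = Σ p·log₂(p/q).
  0.53·log₂(0.53/0.43) = 0.15988
  0.24·log₂(0.24/0.31) = -0.08862
  0.23·log₂(0.23/0.26) = -0.04068
D(P‖Q) = 0.0306 bits.

0.0306 bits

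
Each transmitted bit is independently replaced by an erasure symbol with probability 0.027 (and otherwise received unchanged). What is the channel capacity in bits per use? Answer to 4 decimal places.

Binary erasure channel: capacity C = 1 − ε.
C = 1 − 0.027 = 0.9730 bits per channel use.

0.9730 bits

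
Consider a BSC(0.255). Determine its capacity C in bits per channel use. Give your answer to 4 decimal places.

0.1809 bits

Binary symmetric channel: C = 1 − h₂(ε) where h₂ is the binary entropy function.
h₂(0.255) = −0.255·log₂0.255 − 0.745·log₂0.745 = 0.8191.
C = 1 − 0.8191 = 0.1809 bits per channel use.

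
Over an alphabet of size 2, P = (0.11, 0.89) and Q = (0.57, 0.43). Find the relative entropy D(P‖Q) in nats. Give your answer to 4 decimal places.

D(P‖Q) = Σ p·ln(p/q).
  0.11·ln(0.11/0.57) = -0.18097
  0.89·ln(0.89/0.43) = 0.64742
D(P‖Q) = 0.4665 nats.

0.4665 nats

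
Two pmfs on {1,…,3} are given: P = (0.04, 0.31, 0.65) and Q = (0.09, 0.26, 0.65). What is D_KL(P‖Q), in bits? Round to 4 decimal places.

0.0319 bits

D(P‖Q) = Σ p·log₂(p/q).
  0.04·log₂(0.04/0.09) = -0.04680
  0.31·log₂(0.31/0.26) = 0.07866
  0.65·log₂(0.65/0.65) = 0.00000
D(P‖Q) = 0.0319 bits.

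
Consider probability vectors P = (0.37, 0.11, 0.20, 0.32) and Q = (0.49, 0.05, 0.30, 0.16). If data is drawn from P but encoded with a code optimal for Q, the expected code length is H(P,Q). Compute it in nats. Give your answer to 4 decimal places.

H(P,Q) = −Σ p·ln q.
  −0.37·ln(0.49) = 0.26394
  −0.11·ln(0.05) = 0.32953
  −0.20·ln(0.30) = 0.24079
  −0.32·ln(0.16) = 0.58643
H(P,Q) = 1.4207 nats.

1.4207 nats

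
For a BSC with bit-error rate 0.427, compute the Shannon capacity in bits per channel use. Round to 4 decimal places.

0.0154 bits

Binary symmetric channel: C = 1 − h₂(ε) where h₂ is the binary entropy function.
h₂(0.427) = −0.427·log₂0.427 − 0.573·log₂0.573 = 0.9846.
C = 1 − 0.9846 = 0.0154 bits per channel use.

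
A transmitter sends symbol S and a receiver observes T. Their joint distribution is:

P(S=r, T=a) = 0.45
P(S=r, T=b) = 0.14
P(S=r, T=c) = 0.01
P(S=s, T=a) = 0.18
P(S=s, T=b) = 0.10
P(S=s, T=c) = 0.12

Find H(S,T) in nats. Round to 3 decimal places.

1.474 nats

H(S,T) = −Σ p(x,y)·ln p(x,y) over all 6 cells.
  cell (r,a): −0.45·ln0.45 = 0.3593
  cell (r,b): −0.14·ln0.14 = 0.2753
  cell (r,c): −0.01·ln0.01 = 0.0461
  cell (s,a): −0.18·ln0.18 = 0.3087
  cell (s,b): −0.10·ln0.10 = 0.2303
  cell (s,c): −0.12·ln0.12 = 0.2544
Sum = 1.474 nats.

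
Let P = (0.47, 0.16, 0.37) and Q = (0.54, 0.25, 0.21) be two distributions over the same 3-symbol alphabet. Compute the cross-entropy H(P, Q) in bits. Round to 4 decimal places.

H(P,Q) = −Σ p·log₂ q.
  −0.47·log₂(0.54) = 0.41782
  −0.16·log₂(0.25) = 0.32000
  −0.37·log₂(0.21) = 0.83307
H(P,Q) = 1.5709 bits.

1.5709 bits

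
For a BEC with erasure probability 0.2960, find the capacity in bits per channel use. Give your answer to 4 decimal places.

Binary erasure channel: capacity C = 1 − ε.
C = 1 − 0.2960 = 0.7040 bits per channel use.

0.7040 bits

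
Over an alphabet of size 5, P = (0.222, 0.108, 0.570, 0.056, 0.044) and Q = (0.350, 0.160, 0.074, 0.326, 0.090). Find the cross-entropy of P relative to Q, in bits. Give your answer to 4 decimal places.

H(P,Q) = −Σ p·log₂ q.
  −0.222·log₂(0.350) = 0.33624
  −0.108·log₂(0.160) = 0.28554
  −0.570·log₂(0.074) = 2.14111
  −0.056·log₂(0.326) = 0.09056
  −0.044·log₂(0.090) = 0.15285
H(P,Q) = 3.0063 bits.

3.0063 bits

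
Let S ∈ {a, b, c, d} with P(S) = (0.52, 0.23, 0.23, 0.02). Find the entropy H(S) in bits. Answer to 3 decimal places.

H(S) = −Σ p·log₂ p.
  −(0.52)·log₂(0.52) = 0.4906
  −(0.23)·log₂(0.23) = 0.4877
  −(0.23)·log₂(0.23) = 0.4877
  −(0.02)·log₂(0.02) = 0.1129
Sum: 0.4906 + 0.4877 + 0.4877 + 0.1129 = 1.579 bits.

1.579 bits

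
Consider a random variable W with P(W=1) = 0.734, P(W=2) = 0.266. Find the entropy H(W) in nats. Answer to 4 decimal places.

H(W) = −Σ p·ln p.
  −(0.734)·ln(0.734) = 0.22699
  −(0.266)·ln(0.266) = 0.35225
Sum: 0.22699 + 0.35225 = 0.5792 nats.

0.5792 nats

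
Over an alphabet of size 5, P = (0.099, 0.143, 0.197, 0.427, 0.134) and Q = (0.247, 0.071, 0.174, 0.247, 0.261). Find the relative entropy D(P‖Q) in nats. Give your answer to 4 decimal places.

0.1785 nats

D(P‖Q) = Σ p·ln(p/q).
  0.099·ln(0.099/0.247) = -0.09051
  0.143·ln(0.143/0.071) = 0.10012
  0.197·ln(0.197/0.174) = 0.02446
  0.427·ln(0.427/0.247) = 0.23374
  0.134·ln(0.134/0.261) = -0.08934
D(P‖Q) = 0.1785 nats.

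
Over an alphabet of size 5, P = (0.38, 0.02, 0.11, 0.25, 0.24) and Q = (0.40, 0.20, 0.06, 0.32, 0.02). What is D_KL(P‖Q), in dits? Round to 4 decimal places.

D(P‖Q) = Σ p·log₁₀(p/q).
  0.38·log₁₀(0.38/0.40) = -0.00847
  0.02·log₁₀(0.02/0.20) = -0.02000
  0.11·log₁₀(0.11/0.06) = 0.02896
  0.25·log₁₀(0.25/0.32) = -0.02680
  0.24·log₁₀(0.24/0.02) = 0.25900
D(P‖Q) = 0.2327 dits.

0.2327 dits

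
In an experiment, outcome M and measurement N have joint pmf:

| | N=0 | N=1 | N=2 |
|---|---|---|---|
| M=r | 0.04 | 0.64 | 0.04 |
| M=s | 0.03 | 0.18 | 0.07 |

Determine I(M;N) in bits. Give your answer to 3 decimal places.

Marginals: p(M) = (0.7200, 0.2800), p(N) = (0.0700, 0.8200, 0.1100).
I(M;N) = Σ p(x,y)·log₂[p(x,y)/(p(x)p(y))].
  (r,0): 0.04·log₂(0.7937) = -0.0133
  (r,1): 0.64·log₂(1.0840) = 0.0745
  (r,2): 0.04·log₂(0.5051) = -0.0394
  (s,0): 0.03·log₂(1.5306) = 0.0184
  (s,1): 0.18·log₂(0.7840) = -0.0632
  (s,2): 0.07·log₂(2.2727) = 0.0829
Sum = 0.060 bits.

0.060 bits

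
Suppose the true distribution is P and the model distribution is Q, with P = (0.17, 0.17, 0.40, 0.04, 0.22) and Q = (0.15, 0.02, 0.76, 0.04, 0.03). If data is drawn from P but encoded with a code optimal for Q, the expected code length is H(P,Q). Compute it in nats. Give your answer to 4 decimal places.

H(P,Q) = −Σ p·ln q.
  −0.17·ln(0.15) = 0.32251
  −0.17·ln(0.02) = 0.66504
  −0.40·ln(0.76) = 0.10977
  −0.04·ln(0.04) = 0.12876
  −0.22·ln(0.03) = 0.77144
H(P,Q) = 1.9975 nats.

1.9975 nats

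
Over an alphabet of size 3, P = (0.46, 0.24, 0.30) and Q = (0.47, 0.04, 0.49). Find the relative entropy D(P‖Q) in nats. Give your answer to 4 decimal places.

D(P‖Q) = Σ p·ln(p/q).
  0.46·ln(0.46/0.47) = -0.00989
  0.24·ln(0.24/0.04) = 0.43002
  0.30·ln(0.30/0.49) = -0.14719
D(P‖Q) = 0.2729 nats.

0.2729 nats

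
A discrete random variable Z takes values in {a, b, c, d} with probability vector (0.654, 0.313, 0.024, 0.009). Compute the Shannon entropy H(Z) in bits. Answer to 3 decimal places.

H(Z) = −Σ p·log₂ p.
  −(0.654)·log₂(0.654) = 0.4007
  −(0.313)·log₂(0.313) = 0.5245
  −(0.024)·log₂(0.024) = 0.1291
  −(0.009)·log₂(0.009) = 0.0612
Sum: 0.4007 + 0.5245 + 0.1291 + 0.0612 = 1.115 bits.

1.115 bits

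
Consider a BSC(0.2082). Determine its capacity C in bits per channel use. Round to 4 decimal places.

0.2620 bits

Binary symmetric channel: C = 1 − h₂(ε) where h₂ is the binary entropy function.
h₂(0.2082) = −0.2082·log₂0.2082 − 0.7918·log₂0.7918 = 0.7380.
C = 1 − 0.7380 = 0.2620 bits per channel use.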